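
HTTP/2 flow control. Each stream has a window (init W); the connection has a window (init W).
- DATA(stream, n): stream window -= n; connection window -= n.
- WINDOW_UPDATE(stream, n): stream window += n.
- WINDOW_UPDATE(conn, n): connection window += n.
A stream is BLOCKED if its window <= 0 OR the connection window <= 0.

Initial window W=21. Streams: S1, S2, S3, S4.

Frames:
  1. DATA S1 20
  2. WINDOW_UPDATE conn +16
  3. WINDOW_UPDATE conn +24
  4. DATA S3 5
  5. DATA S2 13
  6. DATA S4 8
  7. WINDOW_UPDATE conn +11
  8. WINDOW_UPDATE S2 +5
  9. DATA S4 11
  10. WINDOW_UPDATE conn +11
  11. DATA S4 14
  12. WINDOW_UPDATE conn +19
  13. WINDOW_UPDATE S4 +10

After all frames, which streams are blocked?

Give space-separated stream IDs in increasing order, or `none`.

Answer: S4

Derivation:
Op 1: conn=1 S1=1 S2=21 S3=21 S4=21 blocked=[]
Op 2: conn=17 S1=1 S2=21 S3=21 S4=21 blocked=[]
Op 3: conn=41 S1=1 S2=21 S3=21 S4=21 blocked=[]
Op 4: conn=36 S1=1 S2=21 S3=16 S4=21 blocked=[]
Op 5: conn=23 S1=1 S2=8 S3=16 S4=21 blocked=[]
Op 6: conn=15 S1=1 S2=8 S3=16 S4=13 blocked=[]
Op 7: conn=26 S1=1 S2=8 S3=16 S4=13 blocked=[]
Op 8: conn=26 S1=1 S2=13 S3=16 S4=13 blocked=[]
Op 9: conn=15 S1=1 S2=13 S3=16 S4=2 blocked=[]
Op 10: conn=26 S1=1 S2=13 S3=16 S4=2 blocked=[]
Op 11: conn=12 S1=1 S2=13 S3=16 S4=-12 blocked=[4]
Op 12: conn=31 S1=1 S2=13 S3=16 S4=-12 blocked=[4]
Op 13: conn=31 S1=1 S2=13 S3=16 S4=-2 blocked=[4]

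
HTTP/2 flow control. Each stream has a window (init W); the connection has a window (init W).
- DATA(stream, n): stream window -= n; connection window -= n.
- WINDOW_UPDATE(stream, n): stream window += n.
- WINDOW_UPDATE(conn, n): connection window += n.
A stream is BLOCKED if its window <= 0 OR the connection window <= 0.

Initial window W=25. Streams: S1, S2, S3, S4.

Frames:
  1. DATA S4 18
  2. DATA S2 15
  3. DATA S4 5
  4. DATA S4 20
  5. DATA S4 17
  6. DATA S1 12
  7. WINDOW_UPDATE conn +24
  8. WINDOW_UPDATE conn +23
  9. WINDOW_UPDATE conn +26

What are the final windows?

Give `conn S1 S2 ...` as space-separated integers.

Answer: 11 13 10 25 -35

Derivation:
Op 1: conn=7 S1=25 S2=25 S3=25 S4=7 blocked=[]
Op 2: conn=-8 S1=25 S2=10 S3=25 S4=7 blocked=[1, 2, 3, 4]
Op 3: conn=-13 S1=25 S2=10 S3=25 S4=2 blocked=[1, 2, 3, 4]
Op 4: conn=-33 S1=25 S2=10 S3=25 S4=-18 blocked=[1, 2, 3, 4]
Op 5: conn=-50 S1=25 S2=10 S3=25 S4=-35 blocked=[1, 2, 3, 4]
Op 6: conn=-62 S1=13 S2=10 S3=25 S4=-35 blocked=[1, 2, 3, 4]
Op 7: conn=-38 S1=13 S2=10 S3=25 S4=-35 blocked=[1, 2, 3, 4]
Op 8: conn=-15 S1=13 S2=10 S3=25 S4=-35 blocked=[1, 2, 3, 4]
Op 9: conn=11 S1=13 S2=10 S3=25 S4=-35 blocked=[4]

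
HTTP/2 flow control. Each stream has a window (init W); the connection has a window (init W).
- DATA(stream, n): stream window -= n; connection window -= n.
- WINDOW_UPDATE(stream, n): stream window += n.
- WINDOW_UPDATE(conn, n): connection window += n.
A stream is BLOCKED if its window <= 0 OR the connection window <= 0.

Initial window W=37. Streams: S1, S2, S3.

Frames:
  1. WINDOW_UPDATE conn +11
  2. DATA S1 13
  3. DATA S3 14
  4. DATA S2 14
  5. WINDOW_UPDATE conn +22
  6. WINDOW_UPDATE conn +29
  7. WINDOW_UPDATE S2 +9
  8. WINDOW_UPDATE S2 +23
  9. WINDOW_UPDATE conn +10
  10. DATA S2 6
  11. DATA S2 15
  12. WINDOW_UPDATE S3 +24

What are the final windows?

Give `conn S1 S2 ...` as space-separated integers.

Op 1: conn=48 S1=37 S2=37 S3=37 blocked=[]
Op 2: conn=35 S1=24 S2=37 S3=37 blocked=[]
Op 3: conn=21 S1=24 S2=37 S3=23 blocked=[]
Op 4: conn=7 S1=24 S2=23 S3=23 blocked=[]
Op 5: conn=29 S1=24 S2=23 S3=23 blocked=[]
Op 6: conn=58 S1=24 S2=23 S3=23 blocked=[]
Op 7: conn=58 S1=24 S2=32 S3=23 blocked=[]
Op 8: conn=58 S1=24 S2=55 S3=23 blocked=[]
Op 9: conn=68 S1=24 S2=55 S3=23 blocked=[]
Op 10: conn=62 S1=24 S2=49 S3=23 blocked=[]
Op 11: conn=47 S1=24 S2=34 S3=23 blocked=[]
Op 12: conn=47 S1=24 S2=34 S3=47 blocked=[]

Answer: 47 24 34 47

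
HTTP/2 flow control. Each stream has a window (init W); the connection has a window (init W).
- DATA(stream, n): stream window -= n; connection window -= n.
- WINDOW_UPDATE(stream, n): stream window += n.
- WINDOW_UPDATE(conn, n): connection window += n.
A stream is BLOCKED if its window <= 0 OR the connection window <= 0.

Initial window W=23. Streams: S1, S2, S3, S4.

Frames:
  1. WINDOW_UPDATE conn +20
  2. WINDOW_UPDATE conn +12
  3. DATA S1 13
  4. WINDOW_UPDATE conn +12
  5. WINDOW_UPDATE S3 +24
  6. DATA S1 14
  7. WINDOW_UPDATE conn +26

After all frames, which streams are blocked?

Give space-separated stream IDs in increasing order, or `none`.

Op 1: conn=43 S1=23 S2=23 S3=23 S4=23 blocked=[]
Op 2: conn=55 S1=23 S2=23 S3=23 S4=23 blocked=[]
Op 3: conn=42 S1=10 S2=23 S3=23 S4=23 blocked=[]
Op 4: conn=54 S1=10 S2=23 S3=23 S4=23 blocked=[]
Op 5: conn=54 S1=10 S2=23 S3=47 S4=23 blocked=[]
Op 6: conn=40 S1=-4 S2=23 S3=47 S4=23 blocked=[1]
Op 7: conn=66 S1=-4 S2=23 S3=47 S4=23 blocked=[1]

Answer: S1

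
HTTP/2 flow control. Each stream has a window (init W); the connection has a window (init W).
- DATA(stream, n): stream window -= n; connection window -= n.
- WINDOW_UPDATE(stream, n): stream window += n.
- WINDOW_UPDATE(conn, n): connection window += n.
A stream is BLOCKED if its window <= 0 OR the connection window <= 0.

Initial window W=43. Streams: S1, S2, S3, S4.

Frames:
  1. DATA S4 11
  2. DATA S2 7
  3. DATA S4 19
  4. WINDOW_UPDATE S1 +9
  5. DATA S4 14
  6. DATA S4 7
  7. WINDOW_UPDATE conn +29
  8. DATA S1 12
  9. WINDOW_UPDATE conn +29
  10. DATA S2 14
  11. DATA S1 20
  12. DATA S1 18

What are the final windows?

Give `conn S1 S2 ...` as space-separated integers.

Answer: -21 2 22 43 -8

Derivation:
Op 1: conn=32 S1=43 S2=43 S3=43 S4=32 blocked=[]
Op 2: conn=25 S1=43 S2=36 S3=43 S4=32 blocked=[]
Op 3: conn=6 S1=43 S2=36 S3=43 S4=13 blocked=[]
Op 4: conn=6 S1=52 S2=36 S3=43 S4=13 blocked=[]
Op 5: conn=-8 S1=52 S2=36 S3=43 S4=-1 blocked=[1, 2, 3, 4]
Op 6: conn=-15 S1=52 S2=36 S3=43 S4=-8 blocked=[1, 2, 3, 4]
Op 7: conn=14 S1=52 S2=36 S3=43 S4=-8 blocked=[4]
Op 8: conn=2 S1=40 S2=36 S3=43 S4=-8 blocked=[4]
Op 9: conn=31 S1=40 S2=36 S3=43 S4=-8 blocked=[4]
Op 10: conn=17 S1=40 S2=22 S3=43 S4=-8 blocked=[4]
Op 11: conn=-3 S1=20 S2=22 S3=43 S4=-8 blocked=[1, 2, 3, 4]
Op 12: conn=-21 S1=2 S2=22 S3=43 S4=-8 blocked=[1, 2, 3, 4]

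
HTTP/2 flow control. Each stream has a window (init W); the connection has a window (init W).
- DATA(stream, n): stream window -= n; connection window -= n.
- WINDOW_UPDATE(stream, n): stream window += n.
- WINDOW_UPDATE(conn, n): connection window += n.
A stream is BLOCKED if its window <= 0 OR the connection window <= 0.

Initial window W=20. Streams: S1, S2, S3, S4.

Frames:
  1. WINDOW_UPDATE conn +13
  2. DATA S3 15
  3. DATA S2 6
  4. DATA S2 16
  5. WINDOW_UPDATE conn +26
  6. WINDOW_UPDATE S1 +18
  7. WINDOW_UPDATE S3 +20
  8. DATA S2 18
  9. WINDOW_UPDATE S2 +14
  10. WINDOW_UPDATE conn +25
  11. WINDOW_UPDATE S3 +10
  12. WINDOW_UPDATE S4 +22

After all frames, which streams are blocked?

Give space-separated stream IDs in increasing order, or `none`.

Op 1: conn=33 S1=20 S2=20 S3=20 S4=20 blocked=[]
Op 2: conn=18 S1=20 S2=20 S3=5 S4=20 blocked=[]
Op 3: conn=12 S1=20 S2=14 S3=5 S4=20 blocked=[]
Op 4: conn=-4 S1=20 S2=-2 S3=5 S4=20 blocked=[1, 2, 3, 4]
Op 5: conn=22 S1=20 S2=-2 S3=5 S4=20 blocked=[2]
Op 6: conn=22 S1=38 S2=-2 S3=5 S4=20 blocked=[2]
Op 7: conn=22 S1=38 S2=-2 S3=25 S4=20 blocked=[2]
Op 8: conn=4 S1=38 S2=-20 S3=25 S4=20 blocked=[2]
Op 9: conn=4 S1=38 S2=-6 S3=25 S4=20 blocked=[2]
Op 10: conn=29 S1=38 S2=-6 S3=25 S4=20 blocked=[2]
Op 11: conn=29 S1=38 S2=-6 S3=35 S4=20 blocked=[2]
Op 12: conn=29 S1=38 S2=-6 S3=35 S4=42 blocked=[2]

Answer: S2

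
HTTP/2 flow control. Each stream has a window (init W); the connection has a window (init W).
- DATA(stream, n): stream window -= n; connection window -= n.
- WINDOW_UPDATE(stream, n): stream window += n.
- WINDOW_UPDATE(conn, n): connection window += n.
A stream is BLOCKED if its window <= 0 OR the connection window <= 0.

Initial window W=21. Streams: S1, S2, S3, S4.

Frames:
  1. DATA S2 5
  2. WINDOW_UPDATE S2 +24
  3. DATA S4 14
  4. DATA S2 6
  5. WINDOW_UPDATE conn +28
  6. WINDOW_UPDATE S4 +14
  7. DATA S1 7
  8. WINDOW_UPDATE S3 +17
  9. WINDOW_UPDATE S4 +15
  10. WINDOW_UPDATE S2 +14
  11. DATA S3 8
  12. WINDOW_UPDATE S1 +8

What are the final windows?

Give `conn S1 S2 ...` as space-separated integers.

Answer: 9 22 48 30 36

Derivation:
Op 1: conn=16 S1=21 S2=16 S3=21 S4=21 blocked=[]
Op 2: conn=16 S1=21 S2=40 S3=21 S4=21 blocked=[]
Op 3: conn=2 S1=21 S2=40 S3=21 S4=7 blocked=[]
Op 4: conn=-4 S1=21 S2=34 S3=21 S4=7 blocked=[1, 2, 3, 4]
Op 5: conn=24 S1=21 S2=34 S3=21 S4=7 blocked=[]
Op 6: conn=24 S1=21 S2=34 S3=21 S4=21 blocked=[]
Op 7: conn=17 S1=14 S2=34 S3=21 S4=21 blocked=[]
Op 8: conn=17 S1=14 S2=34 S3=38 S4=21 blocked=[]
Op 9: conn=17 S1=14 S2=34 S3=38 S4=36 blocked=[]
Op 10: conn=17 S1=14 S2=48 S3=38 S4=36 blocked=[]
Op 11: conn=9 S1=14 S2=48 S3=30 S4=36 blocked=[]
Op 12: conn=9 S1=22 S2=48 S3=30 S4=36 blocked=[]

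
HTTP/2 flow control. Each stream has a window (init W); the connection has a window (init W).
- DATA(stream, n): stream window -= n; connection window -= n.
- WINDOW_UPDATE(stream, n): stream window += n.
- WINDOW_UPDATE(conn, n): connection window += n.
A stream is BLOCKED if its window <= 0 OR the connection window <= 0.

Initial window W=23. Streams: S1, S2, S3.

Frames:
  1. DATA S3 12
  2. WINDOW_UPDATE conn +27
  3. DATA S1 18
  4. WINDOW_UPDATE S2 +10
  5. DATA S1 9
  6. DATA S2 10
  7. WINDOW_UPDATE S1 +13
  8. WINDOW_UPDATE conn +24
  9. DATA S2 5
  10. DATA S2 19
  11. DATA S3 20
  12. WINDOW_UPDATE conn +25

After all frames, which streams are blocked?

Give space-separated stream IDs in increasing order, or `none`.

Answer: S2 S3

Derivation:
Op 1: conn=11 S1=23 S2=23 S3=11 blocked=[]
Op 2: conn=38 S1=23 S2=23 S3=11 blocked=[]
Op 3: conn=20 S1=5 S2=23 S3=11 blocked=[]
Op 4: conn=20 S1=5 S2=33 S3=11 blocked=[]
Op 5: conn=11 S1=-4 S2=33 S3=11 blocked=[1]
Op 6: conn=1 S1=-4 S2=23 S3=11 blocked=[1]
Op 7: conn=1 S1=9 S2=23 S3=11 blocked=[]
Op 8: conn=25 S1=9 S2=23 S3=11 blocked=[]
Op 9: conn=20 S1=9 S2=18 S3=11 blocked=[]
Op 10: conn=1 S1=9 S2=-1 S3=11 blocked=[2]
Op 11: conn=-19 S1=9 S2=-1 S3=-9 blocked=[1, 2, 3]
Op 12: conn=6 S1=9 S2=-1 S3=-9 blocked=[2, 3]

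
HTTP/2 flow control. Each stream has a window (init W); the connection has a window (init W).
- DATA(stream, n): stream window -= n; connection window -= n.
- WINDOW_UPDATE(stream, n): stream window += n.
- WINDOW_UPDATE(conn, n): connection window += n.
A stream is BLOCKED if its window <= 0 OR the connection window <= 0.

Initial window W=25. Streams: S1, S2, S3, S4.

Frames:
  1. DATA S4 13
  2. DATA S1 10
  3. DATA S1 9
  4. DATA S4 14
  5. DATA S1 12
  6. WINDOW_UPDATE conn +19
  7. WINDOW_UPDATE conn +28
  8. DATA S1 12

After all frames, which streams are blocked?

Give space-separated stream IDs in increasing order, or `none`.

Op 1: conn=12 S1=25 S2=25 S3=25 S4=12 blocked=[]
Op 2: conn=2 S1=15 S2=25 S3=25 S4=12 blocked=[]
Op 3: conn=-7 S1=6 S2=25 S3=25 S4=12 blocked=[1, 2, 3, 4]
Op 4: conn=-21 S1=6 S2=25 S3=25 S4=-2 blocked=[1, 2, 3, 4]
Op 5: conn=-33 S1=-6 S2=25 S3=25 S4=-2 blocked=[1, 2, 3, 4]
Op 6: conn=-14 S1=-6 S2=25 S3=25 S4=-2 blocked=[1, 2, 3, 4]
Op 7: conn=14 S1=-6 S2=25 S3=25 S4=-2 blocked=[1, 4]
Op 8: conn=2 S1=-18 S2=25 S3=25 S4=-2 blocked=[1, 4]

Answer: S1 S4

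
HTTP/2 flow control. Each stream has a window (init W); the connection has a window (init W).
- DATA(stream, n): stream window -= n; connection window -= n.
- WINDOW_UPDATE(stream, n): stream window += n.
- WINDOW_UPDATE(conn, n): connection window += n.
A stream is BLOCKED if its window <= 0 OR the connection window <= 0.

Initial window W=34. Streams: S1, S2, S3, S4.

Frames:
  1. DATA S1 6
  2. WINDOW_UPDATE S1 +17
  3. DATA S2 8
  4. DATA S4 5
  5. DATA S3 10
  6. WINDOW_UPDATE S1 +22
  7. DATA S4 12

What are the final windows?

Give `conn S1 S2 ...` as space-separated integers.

Answer: -7 67 26 24 17

Derivation:
Op 1: conn=28 S1=28 S2=34 S3=34 S4=34 blocked=[]
Op 2: conn=28 S1=45 S2=34 S3=34 S4=34 blocked=[]
Op 3: conn=20 S1=45 S2=26 S3=34 S4=34 blocked=[]
Op 4: conn=15 S1=45 S2=26 S3=34 S4=29 blocked=[]
Op 5: conn=5 S1=45 S2=26 S3=24 S4=29 blocked=[]
Op 6: conn=5 S1=67 S2=26 S3=24 S4=29 blocked=[]
Op 7: conn=-7 S1=67 S2=26 S3=24 S4=17 blocked=[1, 2, 3, 4]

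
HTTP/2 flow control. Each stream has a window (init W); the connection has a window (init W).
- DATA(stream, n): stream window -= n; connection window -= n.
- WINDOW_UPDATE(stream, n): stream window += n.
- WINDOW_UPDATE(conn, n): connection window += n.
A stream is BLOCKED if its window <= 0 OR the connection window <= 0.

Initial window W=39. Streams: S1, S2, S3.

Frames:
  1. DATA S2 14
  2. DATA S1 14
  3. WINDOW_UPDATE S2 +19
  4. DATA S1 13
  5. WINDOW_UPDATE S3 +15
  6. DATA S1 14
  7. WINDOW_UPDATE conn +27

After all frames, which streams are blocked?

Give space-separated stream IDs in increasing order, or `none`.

Op 1: conn=25 S1=39 S2=25 S3=39 blocked=[]
Op 2: conn=11 S1=25 S2=25 S3=39 blocked=[]
Op 3: conn=11 S1=25 S2=44 S3=39 blocked=[]
Op 4: conn=-2 S1=12 S2=44 S3=39 blocked=[1, 2, 3]
Op 5: conn=-2 S1=12 S2=44 S3=54 blocked=[1, 2, 3]
Op 6: conn=-16 S1=-2 S2=44 S3=54 blocked=[1, 2, 3]
Op 7: conn=11 S1=-2 S2=44 S3=54 blocked=[1]

Answer: S1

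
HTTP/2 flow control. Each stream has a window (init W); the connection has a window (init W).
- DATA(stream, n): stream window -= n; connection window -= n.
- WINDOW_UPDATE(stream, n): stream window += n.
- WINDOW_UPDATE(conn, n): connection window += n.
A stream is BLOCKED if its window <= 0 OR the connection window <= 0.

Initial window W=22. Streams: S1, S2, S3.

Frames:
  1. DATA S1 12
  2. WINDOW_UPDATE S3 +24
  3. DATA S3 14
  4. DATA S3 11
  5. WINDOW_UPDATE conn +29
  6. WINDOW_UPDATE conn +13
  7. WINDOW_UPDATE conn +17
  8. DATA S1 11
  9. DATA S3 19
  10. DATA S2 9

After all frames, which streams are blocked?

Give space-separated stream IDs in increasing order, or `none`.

Op 1: conn=10 S1=10 S2=22 S3=22 blocked=[]
Op 2: conn=10 S1=10 S2=22 S3=46 blocked=[]
Op 3: conn=-4 S1=10 S2=22 S3=32 blocked=[1, 2, 3]
Op 4: conn=-15 S1=10 S2=22 S3=21 blocked=[1, 2, 3]
Op 5: conn=14 S1=10 S2=22 S3=21 blocked=[]
Op 6: conn=27 S1=10 S2=22 S3=21 blocked=[]
Op 7: conn=44 S1=10 S2=22 S3=21 blocked=[]
Op 8: conn=33 S1=-1 S2=22 S3=21 blocked=[1]
Op 9: conn=14 S1=-1 S2=22 S3=2 blocked=[1]
Op 10: conn=5 S1=-1 S2=13 S3=2 blocked=[1]

Answer: S1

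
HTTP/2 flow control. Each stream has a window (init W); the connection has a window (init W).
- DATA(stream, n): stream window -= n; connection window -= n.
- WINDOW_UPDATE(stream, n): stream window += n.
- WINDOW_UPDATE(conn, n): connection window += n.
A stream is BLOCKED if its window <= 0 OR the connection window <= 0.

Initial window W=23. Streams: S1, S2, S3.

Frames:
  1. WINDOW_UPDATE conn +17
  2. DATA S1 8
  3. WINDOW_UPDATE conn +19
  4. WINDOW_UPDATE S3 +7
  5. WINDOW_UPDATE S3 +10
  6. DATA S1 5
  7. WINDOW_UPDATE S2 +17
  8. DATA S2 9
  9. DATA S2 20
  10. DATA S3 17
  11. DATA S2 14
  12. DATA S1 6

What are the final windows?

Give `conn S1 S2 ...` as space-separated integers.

Answer: -20 4 -3 23

Derivation:
Op 1: conn=40 S1=23 S2=23 S3=23 blocked=[]
Op 2: conn=32 S1=15 S2=23 S3=23 blocked=[]
Op 3: conn=51 S1=15 S2=23 S3=23 blocked=[]
Op 4: conn=51 S1=15 S2=23 S3=30 blocked=[]
Op 5: conn=51 S1=15 S2=23 S3=40 blocked=[]
Op 6: conn=46 S1=10 S2=23 S3=40 blocked=[]
Op 7: conn=46 S1=10 S2=40 S3=40 blocked=[]
Op 8: conn=37 S1=10 S2=31 S3=40 blocked=[]
Op 9: conn=17 S1=10 S2=11 S3=40 blocked=[]
Op 10: conn=0 S1=10 S2=11 S3=23 blocked=[1, 2, 3]
Op 11: conn=-14 S1=10 S2=-3 S3=23 blocked=[1, 2, 3]
Op 12: conn=-20 S1=4 S2=-3 S3=23 blocked=[1, 2, 3]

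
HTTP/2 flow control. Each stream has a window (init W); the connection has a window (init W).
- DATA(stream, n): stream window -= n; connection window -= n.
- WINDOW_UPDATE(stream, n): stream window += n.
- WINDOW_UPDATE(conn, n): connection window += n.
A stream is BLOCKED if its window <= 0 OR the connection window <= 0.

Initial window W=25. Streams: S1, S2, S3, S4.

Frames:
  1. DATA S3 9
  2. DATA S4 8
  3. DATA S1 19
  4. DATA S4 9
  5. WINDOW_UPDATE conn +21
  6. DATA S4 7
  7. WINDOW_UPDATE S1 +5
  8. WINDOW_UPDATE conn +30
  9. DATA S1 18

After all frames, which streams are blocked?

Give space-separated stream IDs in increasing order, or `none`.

Answer: S1

Derivation:
Op 1: conn=16 S1=25 S2=25 S3=16 S4=25 blocked=[]
Op 2: conn=8 S1=25 S2=25 S3=16 S4=17 blocked=[]
Op 3: conn=-11 S1=6 S2=25 S3=16 S4=17 blocked=[1, 2, 3, 4]
Op 4: conn=-20 S1=6 S2=25 S3=16 S4=8 blocked=[1, 2, 3, 4]
Op 5: conn=1 S1=6 S2=25 S3=16 S4=8 blocked=[]
Op 6: conn=-6 S1=6 S2=25 S3=16 S4=1 blocked=[1, 2, 3, 4]
Op 7: conn=-6 S1=11 S2=25 S3=16 S4=1 blocked=[1, 2, 3, 4]
Op 8: conn=24 S1=11 S2=25 S3=16 S4=1 blocked=[]
Op 9: conn=6 S1=-7 S2=25 S3=16 S4=1 blocked=[1]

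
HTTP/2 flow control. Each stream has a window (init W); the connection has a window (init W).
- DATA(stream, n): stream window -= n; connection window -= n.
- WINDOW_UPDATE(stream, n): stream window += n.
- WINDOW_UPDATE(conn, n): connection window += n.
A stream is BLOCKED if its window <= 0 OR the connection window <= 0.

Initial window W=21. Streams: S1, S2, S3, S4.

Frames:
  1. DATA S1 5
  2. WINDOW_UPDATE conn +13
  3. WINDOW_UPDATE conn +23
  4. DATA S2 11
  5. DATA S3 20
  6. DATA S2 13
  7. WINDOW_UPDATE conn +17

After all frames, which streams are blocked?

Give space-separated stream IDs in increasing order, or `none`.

Op 1: conn=16 S1=16 S2=21 S3=21 S4=21 blocked=[]
Op 2: conn=29 S1=16 S2=21 S3=21 S4=21 blocked=[]
Op 3: conn=52 S1=16 S2=21 S3=21 S4=21 blocked=[]
Op 4: conn=41 S1=16 S2=10 S3=21 S4=21 blocked=[]
Op 5: conn=21 S1=16 S2=10 S3=1 S4=21 blocked=[]
Op 6: conn=8 S1=16 S2=-3 S3=1 S4=21 blocked=[2]
Op 7: conn=25 S1=16 S2=-3 S3=1 S4=21 blocked=[2]

Answer: S2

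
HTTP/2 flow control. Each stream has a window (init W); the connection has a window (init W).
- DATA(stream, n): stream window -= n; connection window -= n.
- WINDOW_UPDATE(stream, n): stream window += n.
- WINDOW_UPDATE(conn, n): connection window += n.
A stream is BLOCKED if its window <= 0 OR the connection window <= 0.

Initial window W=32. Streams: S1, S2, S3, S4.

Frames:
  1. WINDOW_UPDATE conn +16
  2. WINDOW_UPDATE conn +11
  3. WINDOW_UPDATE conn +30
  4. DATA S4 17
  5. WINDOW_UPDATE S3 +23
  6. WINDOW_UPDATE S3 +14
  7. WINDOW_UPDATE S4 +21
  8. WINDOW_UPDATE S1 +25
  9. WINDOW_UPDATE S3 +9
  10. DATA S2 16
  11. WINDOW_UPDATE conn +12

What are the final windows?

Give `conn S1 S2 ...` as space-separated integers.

Answer: 68 57 16 78 36

Derivation:
Op 1: conn=48 S1=32 S2=32 S3=32 S4=32 blocked=[]
Op 2: conn=59 S1=32 S2=32 S3=32 S4=32 blocked=[]
Op 3: conn=89 S1=32 S2=32 S3=32 S4=32 blocked=[]
Op 4: conn=72 S1=32 S2=32 S3=32 S4=15 blocked=[]
Op 5: conn=72 S1=32 S2=32 S3=55 S4=15 blocked=[]
Op 6: conn=72 S1=32 S2=32 S3=69 S4=15 blocked=[]
Op 7: conn=72 S1=32 S2=32 S3=69 S4=36 blocked=[]
Op 8: conn=72 S1=57 S2=32 S3=69 S4=36 blocked=[]
Op 9: conn=72 S1=57 S2=32 S3=78 S4=36 blocked=[]
Op 10: conn=56 S1=57 S2=16 S3=78 S4=36 blocked=[]
Op 11: conn=68 S1=57 S2=16 S3=78 S4=36 blocked=[]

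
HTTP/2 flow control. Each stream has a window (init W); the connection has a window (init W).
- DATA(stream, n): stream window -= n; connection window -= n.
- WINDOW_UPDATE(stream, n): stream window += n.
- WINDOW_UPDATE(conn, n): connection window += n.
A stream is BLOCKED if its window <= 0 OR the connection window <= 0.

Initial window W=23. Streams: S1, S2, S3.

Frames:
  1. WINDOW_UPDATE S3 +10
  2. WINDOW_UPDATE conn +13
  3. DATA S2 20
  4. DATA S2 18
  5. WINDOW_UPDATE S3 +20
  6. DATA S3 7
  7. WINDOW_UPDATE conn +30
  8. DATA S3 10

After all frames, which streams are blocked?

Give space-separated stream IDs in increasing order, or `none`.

Op 1: conn=23 S1=23 S2=23 S3=33 blocked=[]
Op 2: conn=36 S1=23 S2=23 S3=33 blocked=[]
Op 3: conn=16 S1=23 S2=3 S3=33 blocked=[]
Op 4: conn=-2 S1=23 S2=-15 S3=33 blocked=[1, 2, 3]
Op 5: conn=-2 S1=23 S2=-15 S3=53 blocked=[1, 2, 3]
Op 6: conn=-9 S1=23 S2=-15 S3=46 blocked=[1, 2, 3]
Op 7: conn=21 S1=23 S2=-15 S3=46 blocked=[2]
Op 8: conn=11 S1=23 S2=-15 S3=36 blocked=[2]

Answer: S2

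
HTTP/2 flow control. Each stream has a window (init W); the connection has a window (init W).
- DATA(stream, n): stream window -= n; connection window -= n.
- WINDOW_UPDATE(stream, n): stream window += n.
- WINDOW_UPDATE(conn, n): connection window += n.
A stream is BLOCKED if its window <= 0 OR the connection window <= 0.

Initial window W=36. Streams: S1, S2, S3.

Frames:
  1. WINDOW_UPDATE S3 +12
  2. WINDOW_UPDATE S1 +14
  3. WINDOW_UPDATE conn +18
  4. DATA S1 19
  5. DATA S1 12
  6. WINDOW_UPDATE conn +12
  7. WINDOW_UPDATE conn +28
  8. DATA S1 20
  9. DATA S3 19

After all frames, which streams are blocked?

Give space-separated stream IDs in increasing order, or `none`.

Op 1: conn=36 S1=36 S2=36 S3=48 blocked=[]
Op 2: conn=36 S1=50 S2=36 S3=48 blocked=[]
Op 3: conn=54 S1=50 S2=36 S3=48 blocked=[]
Op 4: conn=35 S1=31 S2=36 S3=48 blocked=[]
Op 5: conn=23 S1=19 S2=36 S3=48 blocked=[]
Op 6: conn=35 S1=19 S2=36 S3=48 blocked=[]
Op 7: conn=63 S1=19 S2=36 S3=48 blocked=[]
Op 8: conn=43 S1=-1 S2=36 S3=48 blocked=[1]
Op 9: conn=24 S1=-1 S2=36 S3=29 blocked=[1]

Answer: S1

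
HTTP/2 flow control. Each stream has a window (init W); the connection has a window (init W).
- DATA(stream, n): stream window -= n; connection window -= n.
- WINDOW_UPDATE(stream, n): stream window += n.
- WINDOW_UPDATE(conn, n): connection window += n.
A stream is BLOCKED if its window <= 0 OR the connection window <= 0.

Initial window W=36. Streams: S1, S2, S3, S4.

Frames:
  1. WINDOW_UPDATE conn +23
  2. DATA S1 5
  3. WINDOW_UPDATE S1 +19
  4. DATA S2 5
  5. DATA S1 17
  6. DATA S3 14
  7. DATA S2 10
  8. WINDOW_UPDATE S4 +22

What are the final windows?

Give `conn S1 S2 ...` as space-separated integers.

Op 1: conn=59 S1=36 S2=36 S3=36 S4=36 blocked=[]
Op 2: conn=54 S1=31 S2=36 S3=36 S4=36 blocked=[]
Op 3: conn=54 S1=50 S2=36 S3=36 S4=36 blocked=[]
Op 4: conn=49 S1=50 S2=31 S3=36 S4=36 blocked=[]
Op 5: conn=32 S1=33 S2=31 S3=36 S4=36 blocked=[]
Op 6: conn=18 S1=33 S2=31 S3=22 S4=36 blocked=[]
Op 7: conn=8 S1=33 S2=21 S3=22 S4=36 blocked=[]
Op 8: conn=8 S1=33 S2=21 S3=22 S4=58 blocked=[]

Answer: 8 33 21 22 58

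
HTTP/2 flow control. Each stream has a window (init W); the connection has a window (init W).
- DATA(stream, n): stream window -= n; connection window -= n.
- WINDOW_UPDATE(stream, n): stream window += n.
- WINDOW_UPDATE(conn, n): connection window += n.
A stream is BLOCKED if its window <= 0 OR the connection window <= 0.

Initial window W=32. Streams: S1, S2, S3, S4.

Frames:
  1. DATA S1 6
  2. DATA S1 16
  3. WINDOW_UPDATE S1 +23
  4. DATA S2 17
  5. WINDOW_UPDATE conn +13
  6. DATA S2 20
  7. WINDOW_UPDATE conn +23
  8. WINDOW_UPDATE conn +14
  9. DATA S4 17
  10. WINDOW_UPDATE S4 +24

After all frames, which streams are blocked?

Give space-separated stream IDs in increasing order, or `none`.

Answer: S2

Derivation:
Op 1: conn=26 S1=26 S2=32 S3=32 S4=32 blocked=[]
Op 2: conn=10 S1=10 S2=32 S3=32 S4=32 blocked=[]
Op 3: conn=10 S1=33 S2=32 S3=32 S4=32 blocked=[]
Op 4: conn=-7 S1=33 S2=15 S3=32 S4=32 blocked=[1, 2, 3, 4]
Op 5: conn=6 S1=33 S2=15 S3=32 S4=32 blocked=[]
Op 6: conn=-14 S1=33 S2=-5 S3=32 S4=32 blocked=[1, 2, 3, 4]
Op 7: conn=9 S1=33 S2=-5 S3=32 S4=32 blocked=[2]
Op 8: conn=23 S1=33 S2=-5 S3=32 S4=32 blocked=[2]
Op 9: conn=6 S1=33 S2=-5 S3=32 S4=15 blocked=[2]
Op 10: conn=6 S1=33 S2=-5 S3=32 S4=39 blocked=[2]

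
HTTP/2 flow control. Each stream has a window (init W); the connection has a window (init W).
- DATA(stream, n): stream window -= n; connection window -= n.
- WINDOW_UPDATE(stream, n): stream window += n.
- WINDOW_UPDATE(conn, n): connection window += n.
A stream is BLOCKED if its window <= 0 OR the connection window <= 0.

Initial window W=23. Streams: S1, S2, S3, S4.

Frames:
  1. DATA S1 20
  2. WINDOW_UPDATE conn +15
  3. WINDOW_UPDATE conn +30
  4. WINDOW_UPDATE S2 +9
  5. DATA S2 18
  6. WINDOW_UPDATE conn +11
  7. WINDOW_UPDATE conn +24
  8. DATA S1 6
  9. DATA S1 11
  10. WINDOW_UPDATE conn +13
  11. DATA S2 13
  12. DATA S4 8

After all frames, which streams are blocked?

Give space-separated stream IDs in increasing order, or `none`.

Answer: S1

Derivation:
Op 1: conn=3 S1=3 S2=23 S3=23 S4=23 blocked=[]
Op 2: conn=18 S1=3 S2=23 S3=23 S4=23 blocked=[]
Op 3: conn=48 S1=3 S2=23 S3=23 S4=23 blocked=[]
Op 4: conn=48 S1=3 S2=32 S3=23 S4=23 blocked=[]
Op 5: conn=30 S1=3 S2=14 S3=23 S4=23 blocked=[]
Op 6: conn=41 S1=3 S2=14 S3=23 S4=23 blocked=[]
Op 7: conn=65 S1=3 S2=14 S3=23 S4=23 blocked=[]
Op 8: conn=59 S1=-3 S2=14 S3=23 S4=23 blocked=[1]
Op 9: conn=48 S1=-14 S2=14 S3=23 S4=23 blocked=[1]
Op 10: conn=61 S1=-14 S2=14 S3=23 S4=23 blocked=[1]
Op 11: conn=48 S1=-14 S2=1 S3=23 S4=23 blocked=[1]
Op 12: conn=40 S1=-14 S2=1 S3=23 S4=15 blocked=[1]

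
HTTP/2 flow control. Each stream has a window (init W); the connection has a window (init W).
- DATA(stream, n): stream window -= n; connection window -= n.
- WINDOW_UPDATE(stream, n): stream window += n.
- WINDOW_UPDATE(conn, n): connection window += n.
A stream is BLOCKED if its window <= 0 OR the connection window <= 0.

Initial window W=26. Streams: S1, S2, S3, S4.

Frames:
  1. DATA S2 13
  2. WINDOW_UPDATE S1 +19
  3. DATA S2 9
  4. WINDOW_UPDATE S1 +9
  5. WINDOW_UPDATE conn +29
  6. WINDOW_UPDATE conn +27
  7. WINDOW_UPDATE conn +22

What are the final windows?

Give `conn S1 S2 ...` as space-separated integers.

Answer: 82 54 4 26 26

Derivation:
Op 1: conn=13 S1=26 S2=13 S3=26 S4=26 blocked=[]
Op 2: conn=13 S1=45 S2=13 S3=26 S4=26 blocked=[]
Op 3: conn=4 S1=45 S2=4 S3=26 S4=26 blocked=[]
Op 4: conn=4 S1=54 S2=4 S3=26 S4=26 blocked=[]
Op 5: conn=33 S1=54 S2=4 S3=26 S4=26 blocked=[]
Op 6: conn=60 S1=54 S2=4 S3=26 S4=26 blocked=[]
Op 7: conn=82 S1=54 S2=4 S3=26 S4=26 blocked=[]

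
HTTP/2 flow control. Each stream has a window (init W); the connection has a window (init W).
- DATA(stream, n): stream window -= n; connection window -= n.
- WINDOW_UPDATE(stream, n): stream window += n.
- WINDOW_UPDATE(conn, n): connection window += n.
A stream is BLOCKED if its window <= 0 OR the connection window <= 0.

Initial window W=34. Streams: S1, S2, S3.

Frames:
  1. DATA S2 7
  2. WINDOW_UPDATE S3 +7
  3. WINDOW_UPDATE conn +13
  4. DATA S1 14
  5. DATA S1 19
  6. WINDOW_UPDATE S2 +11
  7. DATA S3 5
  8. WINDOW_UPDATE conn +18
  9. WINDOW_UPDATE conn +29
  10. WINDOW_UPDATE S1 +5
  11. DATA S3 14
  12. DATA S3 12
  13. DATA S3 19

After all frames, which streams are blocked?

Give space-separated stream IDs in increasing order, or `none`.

Answer: S3

Derivation:
Op 1: conn=27 S1=34 S2=27 S3=34 blocked=[]
Op 2: conn=27 S1=34 S2=27 S3=41 blocked=[]
Op 3: conn=40 S1=34 S2=27 S3=41 blocked=[]
Op 4: conn=26 S1=20 S2=27 S3=41 blocked=[]
Op 5: conn=7 S1=1 S2=27 S3=41 blocked=[]
Op 6: conn=7 S1=1 S2=38 S3=41 blocked=[]
Op 7: conn=2 S1=1 S2=38 S3=36 blocked=[]
Op 8: conn=20 S1=1 S2=38 S3=36 blocked=[]
Op 9: conn=49 S1=1 S2=38 S3=36 blocked=[]
Op 10: conn=49 S1=6 S2=38 S3=36 blocked=[]
Op 11: conn=35 S1=6 S2=38 S3=22 blocked=[]
Op 12: conn=23 S1=6 S2=38 S3=10 blocked=[]
Op 13: conn=4 S1=6 S2=38 S3=-9 blocked=[3]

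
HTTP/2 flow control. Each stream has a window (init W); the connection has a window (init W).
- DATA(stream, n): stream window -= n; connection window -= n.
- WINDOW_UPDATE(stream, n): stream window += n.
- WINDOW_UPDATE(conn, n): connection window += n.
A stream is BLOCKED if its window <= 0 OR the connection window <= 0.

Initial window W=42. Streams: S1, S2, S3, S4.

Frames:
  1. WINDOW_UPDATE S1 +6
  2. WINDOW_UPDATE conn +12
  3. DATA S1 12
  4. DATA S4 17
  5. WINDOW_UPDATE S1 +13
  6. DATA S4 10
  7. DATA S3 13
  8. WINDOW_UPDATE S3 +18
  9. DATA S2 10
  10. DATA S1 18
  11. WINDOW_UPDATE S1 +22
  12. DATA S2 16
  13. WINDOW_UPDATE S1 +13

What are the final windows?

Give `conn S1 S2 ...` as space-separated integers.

Op 1: conn=42 S1=48 S2=42 S3=42 S4=42 blocked=[]
Op 2: conn=54 S1=48 S2=42 S3=42 S4=42 blocked=[]
Op 3: conn=42 S1=36 S2=42 S3=42 S4=42 blocked=[]
Op 4: conn=25 S1=36 S2=42 S3=42 S4=25 blocked=[]
Op 5: conn=25 S1=49 S2=42 S3=42 S4=25 blocked=[]
Op 6: conn=15 S1=49 S2=42 S3=42 S4=15 blocked=[]
Op 7: conn=2 S1=49 S2=42 S3=29 S4=15 blocked=[]
Op 8: conn=2 S1=49 S2=42 S3=47 S4=15 blocked=[]
Op 9: conn=-8 S1=49 S2=32 S3=47 S4=15 blocked=[1, 2, 3, 4]
Op 10: conn=-26 S1=31 S2=32 S3=47 S4=15 blocked=[1, 2, 3, 4]
Op 11: conn=-26 S1=53 S2=32 S3=47 S4=15 blocked=[1, 2, 3, 4]
Op 12: conn=-42 S1=53 S2=16 S3=47 S4=15 blocked=[1, 2, 3, 4]
Op 13: conn=-42 S1=66 S2=16 S3=47 S4=15 blocked=[1, 2, 3, 4]

Answer: -42 66 16 47 15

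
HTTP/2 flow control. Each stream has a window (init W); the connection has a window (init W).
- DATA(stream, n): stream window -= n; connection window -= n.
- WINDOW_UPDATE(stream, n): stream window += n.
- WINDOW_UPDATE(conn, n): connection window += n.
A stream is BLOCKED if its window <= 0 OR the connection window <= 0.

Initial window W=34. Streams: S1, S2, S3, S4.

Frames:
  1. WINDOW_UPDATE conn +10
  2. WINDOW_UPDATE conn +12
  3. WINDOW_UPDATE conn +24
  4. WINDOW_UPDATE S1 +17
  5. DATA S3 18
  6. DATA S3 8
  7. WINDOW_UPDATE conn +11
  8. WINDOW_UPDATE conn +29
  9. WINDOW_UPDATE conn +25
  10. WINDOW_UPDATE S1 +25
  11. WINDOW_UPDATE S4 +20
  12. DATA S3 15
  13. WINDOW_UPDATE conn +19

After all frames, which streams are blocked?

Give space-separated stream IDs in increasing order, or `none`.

Answer: S3

Derivation:
Op 1: conn=44 S1=34 S2=34 S3=34 S4=34 blocked=[]
Op 2: conn=56 S1=34 S2=34 S3=34 S4=34 blocked=[]
Op 3: conn=80 S1=34 S2=34 S3=34 S4=34 blocked=[]
Op 4: conn=80 S1=51 S2=34 S3=34 S4=34 blocked=[]
Op 5: conn=62 S1=51 S2=34 S3=16 S4=34 blocked=[]
Op 6: conn=54 S1=51 S2=34 S3=8 S4=34 blocked=[]
Op 7: conn=65 S1=51 S2=34 S3=8 S4=34 blocked=[]
Op 8: conn=94 S1=51 S2=34 S3=8 S4=34 blocked=[]
Op 9: conn=119 S1=51 S2=34 S3=8 S4=34 blocked=[]
Op 10: conn=119 S1=76 S2=34 S3=8 S4=34 blocked=[]
Op 11: conn=119 S1=76 S2=34 S3=8 S4=54 blocked=[]
Op 12: conn=104 S1=76 S2=34 S3=-7 S4=54 blocked=[3]
Op 13: conn=123 S1=76 S2=34 S3=-7 S4=54 blocked=[3]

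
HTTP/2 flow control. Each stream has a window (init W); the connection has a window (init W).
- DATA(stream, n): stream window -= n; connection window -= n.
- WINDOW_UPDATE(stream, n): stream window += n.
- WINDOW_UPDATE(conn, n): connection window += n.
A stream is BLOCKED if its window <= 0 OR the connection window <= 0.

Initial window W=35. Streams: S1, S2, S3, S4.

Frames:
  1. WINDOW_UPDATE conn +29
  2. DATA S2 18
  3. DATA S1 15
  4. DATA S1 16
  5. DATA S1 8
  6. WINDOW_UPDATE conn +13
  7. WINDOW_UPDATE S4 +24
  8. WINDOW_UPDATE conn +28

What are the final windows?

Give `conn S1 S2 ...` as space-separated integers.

Op 1: conn=64 S1=35 S2=35 S3=35 S4=35 blocked=[]
Op 2: conn=46 S1=35 S2=17 S3=35 S4=35 blocked=[]
Op 3: conn=31 S1=20 S2=17 S3=35 S4=35 blocked=[]
Op 4: conn=15 S1=4 S2=17 S3=35 S4=35 blocked=[]
Op 5: conn=7 S1=-4 S2=17 S3=35 S4=35 blocked=[1]
Op 6: conn=20 S1=-4 S2=17 S3=35 S4=35 blocked=[1]
Op 7: conn=20 S1=-4 S2=17 S3=35 S4=59 blocked=[1]
Op 8: conn=48 S1=-4 S2=17 S3=35 S4=59 blocked=[1]

Answer: 48 -4 17 35 59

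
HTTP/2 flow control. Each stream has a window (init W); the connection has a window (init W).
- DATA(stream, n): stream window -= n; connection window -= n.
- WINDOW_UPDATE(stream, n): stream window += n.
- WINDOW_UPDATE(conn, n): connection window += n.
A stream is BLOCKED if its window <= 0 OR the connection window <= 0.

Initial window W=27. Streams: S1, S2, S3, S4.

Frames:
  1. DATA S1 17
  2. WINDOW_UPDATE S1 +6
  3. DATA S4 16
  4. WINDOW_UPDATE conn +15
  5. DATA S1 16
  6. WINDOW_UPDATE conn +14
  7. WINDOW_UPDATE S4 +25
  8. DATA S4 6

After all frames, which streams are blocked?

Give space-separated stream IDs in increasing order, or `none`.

Answer: S1

Derivation:
Op 1: conn=10 S1=10 S2=27 S3=27 S4=27 blocked=[]
Op 2: conn=10 S1=16 S2=27 S3=27 S4=27 blocked=[]
Op 3: conn=-6 S1=16 S2=27 S3=27 S4=11 blocked=[1, 2, 3, 4]
Op 4: conn=9 S1=16 S2=27 S3=27 S4=11 blocked=[]
Op 5: conn=-7 S1=0 S2=27 S3=27 S4=11 blocked=[1, 2, 3, 4]
Op 6: conn=7 S1=0 S2=27 S3=27 S4=11 blocked=[1]
Op 7: conn=7 S1=0 S2=27 S3=27 S4=36 blocked=[1]
Op 8: conn=1 S1=0 S2=27 S3=27 S4=30 blocked=[1]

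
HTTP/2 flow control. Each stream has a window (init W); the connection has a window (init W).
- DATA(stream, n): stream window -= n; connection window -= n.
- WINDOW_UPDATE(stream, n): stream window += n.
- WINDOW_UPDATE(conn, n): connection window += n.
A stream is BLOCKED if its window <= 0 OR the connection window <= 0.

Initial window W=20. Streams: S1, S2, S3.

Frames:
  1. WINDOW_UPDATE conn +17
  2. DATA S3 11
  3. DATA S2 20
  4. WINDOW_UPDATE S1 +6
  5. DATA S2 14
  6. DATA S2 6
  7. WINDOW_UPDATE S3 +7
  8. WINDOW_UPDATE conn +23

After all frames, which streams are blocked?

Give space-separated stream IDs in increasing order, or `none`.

Answer: S2

Derivation:
Op 1: conn=37 S1=20 S2=20 S3=20 blocked=[]
Op 2: conn=26 S1=20 S2=20 S3=9 blocked=[]
Op 3: conn=6 S1=20 S2=0 S3=9 blocked=[2]
Op 4: conn=6 S1=26 S2=0 S3=9 blocked=[2]
Op 5: conn=-8 S1=26 S2=-14 S3=9 blocked=[1, 2, 3]
Op 6: conn=-14 S1=26 S2=-20 S3=9 blocked=[1, 2, 3]
Op 7: conn=-14 S1=26 S2=-20 S3=16 blocked=[1, 2, 3]
Op 8: conn=9 S1=26 S2=-20 S3=16 blocked=[2]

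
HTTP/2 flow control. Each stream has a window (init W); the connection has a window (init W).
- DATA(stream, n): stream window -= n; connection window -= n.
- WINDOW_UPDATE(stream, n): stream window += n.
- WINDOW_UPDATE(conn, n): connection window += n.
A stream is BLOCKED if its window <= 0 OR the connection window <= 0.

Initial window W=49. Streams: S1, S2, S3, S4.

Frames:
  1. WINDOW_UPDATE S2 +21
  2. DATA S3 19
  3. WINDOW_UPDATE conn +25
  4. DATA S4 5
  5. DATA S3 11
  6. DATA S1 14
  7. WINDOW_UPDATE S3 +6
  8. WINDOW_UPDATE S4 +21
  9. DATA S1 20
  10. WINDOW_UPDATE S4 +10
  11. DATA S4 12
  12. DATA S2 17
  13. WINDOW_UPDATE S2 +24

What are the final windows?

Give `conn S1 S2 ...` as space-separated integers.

Op 1: conn=49 S1=49 S2=70 S3=49 S4=49 blocked=[]
Op 2: conn=30 S1=49 S2=70 S3=30 S4=49 blocked=[]
Op 3: conn=55 S1=49 S2=70 S3=30 S4=49 blocked=[]
Op 4: conn=50 S1=49 S2=70 S3=30 S4=44 blocked=[]
Op 5: conn=39 S1=49 S2=70 S3=19 S4=44 blocked=[]
Op 6: conn=25 S1=35 S2=70 S3=19 S4=44 blocked=[]
Op 7: conn=25 S1=35 S2=70 S3=25 S4=44 blocked=[]
Op 8: conn=25 S1=35 S2=70 S3=25 S4=65 blocked=[]
Op 9: conn=5 S1=15 S2=70 S3=25 S4=65 blocked=[]
Op 10: conn=5 S1=15 S2=70 S3=25 S4=75 blocked=[]
Op 11: conn=-7 S1=15 S2=70 S3=25 S4=63 blocked=[1, 2, 3, 4]
Op 12: conn=-24 S1=15 S2=53 S3=25 S4=63 blocked=[1, 2, 3, 4]
Op 13: conn=-24 S1=15 S2=77 S3=25 S4=63 blocked=[1, 2, 3, 4]

Answer: -24 15 77 25 63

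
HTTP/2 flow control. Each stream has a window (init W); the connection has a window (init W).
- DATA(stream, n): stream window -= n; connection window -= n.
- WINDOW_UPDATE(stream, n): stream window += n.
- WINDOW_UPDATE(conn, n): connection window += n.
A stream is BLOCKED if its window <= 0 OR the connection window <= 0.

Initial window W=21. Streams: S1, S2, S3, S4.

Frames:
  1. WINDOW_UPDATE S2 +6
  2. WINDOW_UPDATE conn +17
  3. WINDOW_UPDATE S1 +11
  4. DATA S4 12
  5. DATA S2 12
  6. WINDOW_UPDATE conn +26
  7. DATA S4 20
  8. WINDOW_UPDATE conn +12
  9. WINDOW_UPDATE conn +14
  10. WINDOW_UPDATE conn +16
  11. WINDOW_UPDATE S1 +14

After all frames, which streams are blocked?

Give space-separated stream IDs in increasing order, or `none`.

Op 1: conn=21 S1=21 S2=27 S3=21 S4=21 blocked=[]
Op 2: conn=38 S1=21 S2=27 S3=21 S4=21 blocked=[]
Op 3: conn=38 S1=32 S2=27 S3=21 S4=21 blocked=[]
Op 4: conn=26 S1=32 S2=27 S3=21 S4=9 blocked=[]
Op 5: conn=14 S1=32 S2=15 S3=21 S4=9 blocked=[]
Op 6: conn=40 S1=32 S2=15 S3=21 S4=9 blocked=[]
Op 7: conn=20 S1=32 S2=15 S3=21 S4=-11 blocked=[4]
Op 8: conn=32 S1=32 S2=15 S3=21 S4=-11 blocked=[4]
Op 9: conn=46 S1=32 S2=15 S3=21 S4=-11 blocked=[4]
Op 10: conn=62 S1=32 S2=15 S3=21 S4=-11 blocked=[4]
Op 11: conn=62 S1=46 S2=15 S3=21 S4=-11 blocked=[4]

Answer: S4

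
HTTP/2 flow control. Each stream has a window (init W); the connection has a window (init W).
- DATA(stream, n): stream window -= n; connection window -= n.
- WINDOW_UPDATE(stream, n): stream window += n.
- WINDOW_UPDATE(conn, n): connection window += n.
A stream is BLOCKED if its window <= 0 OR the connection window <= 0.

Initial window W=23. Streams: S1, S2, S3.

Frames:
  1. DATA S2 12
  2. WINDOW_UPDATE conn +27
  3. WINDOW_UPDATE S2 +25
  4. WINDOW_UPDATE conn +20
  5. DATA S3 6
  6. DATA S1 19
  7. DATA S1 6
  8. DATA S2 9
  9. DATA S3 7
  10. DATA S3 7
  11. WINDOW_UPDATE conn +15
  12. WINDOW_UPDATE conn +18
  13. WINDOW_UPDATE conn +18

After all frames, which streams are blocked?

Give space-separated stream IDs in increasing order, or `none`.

Answer: S1

Derivation:
Op 1: conn=11 S1=23 S2=11 S3=23 blocked=[]
Op 2: conn=38 S1=23 S2=11 S3=23 blocked=[]
Op 3: conn=38 S1=23 S2=36 S3=23 blocked=[]
Op 4: conn=58 S1=23 S2=36 S3=23 blocked=[]
Op 5: conn=52 S1=23 S2=36 S3=17 blocked=[]
Op 6: conn=33 S1=4 S2=36 S3=17 blocked=[]
Op 7: conn=27 S1=-2 S2=36 S3=17 blocked=[1]
Op 8: conn=18 S1=-2 S2=27 S3=17 blocked=[1]
Op 9: conn=11 S1=-2 S2=27 S3=10 blocked=[1]
Op 10: conn=4 S1=-2 S2=27 S3=3 blocked=[1]
Op 11: conn=19 S1=-2 S2=27 S3=3 blocked=[1]
Op 12: conn=37 S1=-2 S2=27 S3=3 blocked=[1]
Op 13: conn=55 S1=-2 S2=27 S3=3 blocked=[1]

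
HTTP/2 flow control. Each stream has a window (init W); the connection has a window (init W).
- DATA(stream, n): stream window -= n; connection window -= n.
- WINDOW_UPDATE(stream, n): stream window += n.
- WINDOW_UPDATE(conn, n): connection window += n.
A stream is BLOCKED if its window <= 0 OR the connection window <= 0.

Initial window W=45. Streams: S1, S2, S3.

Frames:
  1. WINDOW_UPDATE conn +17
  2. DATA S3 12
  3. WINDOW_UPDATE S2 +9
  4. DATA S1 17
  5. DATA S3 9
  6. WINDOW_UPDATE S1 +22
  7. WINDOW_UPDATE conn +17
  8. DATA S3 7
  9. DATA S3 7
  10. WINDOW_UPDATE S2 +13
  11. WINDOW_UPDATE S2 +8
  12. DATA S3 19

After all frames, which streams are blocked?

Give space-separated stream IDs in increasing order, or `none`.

Op 1: conn=62 S1=45 S2=45 S3=45 blocked=[]
Op 2: conn=50 S1=45 S2=45 S3=33 blocked=[]
Op 3: conn=50 S1=45 S2=54 S3=33 blocked=[]
Op 4: conn=33 S1=28 S2=54 S3=33 blocked=[]
Op 5: conn=24 S1=28 S2=54 S3=24 blocked=[]
Op 6: conn=24 S1=50 S2=54 S3=24 blocked=[]
Op 7: conn=41 S1=50 S2=54 S3=24 blocked=[]
Op 8: conn=34 S1=50 S2=54 S3=17 blocked=[]
Op 9: conn=27 S1=50 S2=54 S3=10 blocked=[]
Op 10: conn=27 S1=50 S2=67 S3=10 blocked=[]
Op 11: conn=27 S1=50 S2=75 S3=10 blocked=[]
Op 12: conn=8 S1=50 S2=75 S3=-9 blocked=[3]

Answer: S3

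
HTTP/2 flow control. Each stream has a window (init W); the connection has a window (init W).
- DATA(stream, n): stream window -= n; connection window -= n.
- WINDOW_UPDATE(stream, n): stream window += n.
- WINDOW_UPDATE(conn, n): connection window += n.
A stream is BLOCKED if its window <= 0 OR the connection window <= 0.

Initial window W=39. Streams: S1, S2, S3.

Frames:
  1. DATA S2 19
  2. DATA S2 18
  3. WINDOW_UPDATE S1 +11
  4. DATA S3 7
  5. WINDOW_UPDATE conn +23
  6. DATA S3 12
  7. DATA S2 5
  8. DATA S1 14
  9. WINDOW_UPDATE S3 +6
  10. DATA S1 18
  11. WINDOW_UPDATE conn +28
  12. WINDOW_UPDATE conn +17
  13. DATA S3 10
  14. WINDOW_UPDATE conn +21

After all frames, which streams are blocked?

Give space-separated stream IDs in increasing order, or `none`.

Answer: S2

Derivation:
Op 1: conn=20 S1=39 S2=20 S3=39 blocked=[]
Op 2: conn=2 S1=39 S2=2 S3=39 blocked=[]
Op 3: conn=2 S1=50 S2=2 S3=39 blocked=[]
Op 4: conn=-5 S1=50 S2=2 S3=32 blocked=[1, 2, 3]
Op 5: conn=18 S1=50 S2=2 S3=32 blocked=[]
Op 6: conn=6 S1=50 S2=2 S3=20 blocked=[]
Op 7: conn=1 S1=50 S2=-3 S3=20 blocked=[2]
Op 8: conn=-13 S1=36 S2=-3 S3=20 blocked=[1, 2, 3]
Op 9: conn=-13 S1=36 S2=-3 S3=26 blocked=[1, 2, 3]
Op 10: conn=-31 S1=18 S2=-3 S3=26 blocked=[1, 2, 3]
Op 11: conn=-3 S1=18 S2=-3 S3=26 blocked=[1, 2, 3]
Op 12: conn=14 S1=18 S2=-3 S3=26 blocked=[2]
Op 13: conn=4 S1=18 S2=-3 S3=16 blocked=[2]
Op 14: conn=25 S1=18 S2=-3 S3=16 blocked=[2]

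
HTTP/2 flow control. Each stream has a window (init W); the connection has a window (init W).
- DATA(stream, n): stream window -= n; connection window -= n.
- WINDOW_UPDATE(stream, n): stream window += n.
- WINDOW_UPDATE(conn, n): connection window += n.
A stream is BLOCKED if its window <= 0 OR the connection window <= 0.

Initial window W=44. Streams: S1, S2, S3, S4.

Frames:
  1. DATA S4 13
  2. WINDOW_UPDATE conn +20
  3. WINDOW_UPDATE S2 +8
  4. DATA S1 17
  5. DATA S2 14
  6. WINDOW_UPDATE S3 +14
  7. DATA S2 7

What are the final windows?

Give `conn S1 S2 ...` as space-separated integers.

Answer: 13 27 31 58 31

Derivation:
Op 1: conn=31 S1=44 S2=44 S3=44 S4=31 blocked=[]
Op 2: conn=51 S1=44 S2=44 S3=44 S4=31 blocked=[]
Op 3: conn=51 S1=44 S2=52 S3=44 S4=31 blocked=[]
Op 4: conn=34 S1=27 S2=52 S3=44 S4=31 blocked=[]
Op 5: conn=20 S1=27 S2=38 S3=44 S4=31 blocked=[]
Op 6: conn=20 S1=27 S2=38 S3=58 S4=31 blocked=[]
Op 7: conn=13 S1=27 S2=31 S3=58 S4=31 blocked=[]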